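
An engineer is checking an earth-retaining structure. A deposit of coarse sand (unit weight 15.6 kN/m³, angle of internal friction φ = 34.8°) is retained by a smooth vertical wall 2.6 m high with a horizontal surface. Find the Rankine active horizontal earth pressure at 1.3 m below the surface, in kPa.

5.54 kPa

K_a = (1 − sin φ)/(1 + sin φ) = 0.2733.
σ_h = K_a γ z = 0.2733 × 15.6 × 1.3 = 5.543 kPa.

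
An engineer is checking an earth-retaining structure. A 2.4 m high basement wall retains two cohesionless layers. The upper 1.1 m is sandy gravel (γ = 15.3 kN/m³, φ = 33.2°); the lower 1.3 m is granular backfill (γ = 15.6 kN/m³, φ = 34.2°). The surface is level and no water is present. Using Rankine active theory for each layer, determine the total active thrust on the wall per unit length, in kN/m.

K_a1 = tan²(45°−33.2°/2) = 0.2924; K_a2 = tan²(45°−34.2°/2) = 0.2803.
Layer 1: σ at base = K_a1 γ₁ h₁ = 4.920 kPa; P₁ = ½×4.920×1.1 = 2.706.
Layer 2: σ_v at top = γ₁h₁ = 16.83; σ_h top = K_a2×16.83 = 4.718; σ_h base = K_a2×(16.83+15.6×1.3) = 10.40.
P₂ = ½(4.718+10.40)×1.3 = 9.829. Total P_a = 2.706+9.829 = 12.54 kN/m.

12.5 kN/m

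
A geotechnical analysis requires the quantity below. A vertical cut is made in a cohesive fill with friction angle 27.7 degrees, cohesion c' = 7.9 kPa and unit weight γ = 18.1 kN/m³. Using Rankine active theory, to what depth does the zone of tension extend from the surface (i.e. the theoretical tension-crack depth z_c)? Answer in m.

K_a = tan²(45° − 27.7°/2) = 0.3653; √K_a = 0.6044.
The active pressure is zero where K_a γ z = 2c√K_a, so z_c = 2c/(γ√K_a) = 2×7.9/(18.1×0.6044) = 1.444 m.

1.44 m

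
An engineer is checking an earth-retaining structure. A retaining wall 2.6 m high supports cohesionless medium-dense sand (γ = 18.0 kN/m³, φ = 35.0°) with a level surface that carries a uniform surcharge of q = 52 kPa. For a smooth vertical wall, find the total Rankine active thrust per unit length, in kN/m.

K_a = tan²(45° − φ/2) = 0.2710.
Soil triangle: ½ K_a γ H² = 0.5×0.2710×18.0×2.6² = 16.49 kN/m.
Surcharge rectangle: K_a q H = 0.2710×52×2.6 = 36.64 kN/m.
Total = 16.49 + 36.64 = 53.12 kN/m.

53.1 kN/m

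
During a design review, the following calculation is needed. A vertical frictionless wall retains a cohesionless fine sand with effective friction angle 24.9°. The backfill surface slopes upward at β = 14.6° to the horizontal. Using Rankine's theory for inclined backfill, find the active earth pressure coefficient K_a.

0.468

K_a = cos β · (cos β − √(cos²β − cos²φ)) / (cos β + √(cos²β − cos²φ)).
cos β = 0.9677, cos φ = 0.9070, √(cos²β − cos²φ) = 0.3372.
K_a = 0.9677 × (0.9677 − 0.3372)/(0.9677 + 0.3372) = 0.4675.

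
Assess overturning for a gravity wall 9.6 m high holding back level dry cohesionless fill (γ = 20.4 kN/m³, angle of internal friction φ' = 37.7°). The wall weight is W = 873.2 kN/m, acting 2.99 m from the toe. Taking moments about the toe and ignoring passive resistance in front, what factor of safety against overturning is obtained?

K_a = tan²(45° − 37.7°/2) = 0.2411.
P_a = ½K_aγH² = 0.5×0.2411×20.4×9.6² = 226.6 kN/m, acting at H/3 = 3.200 m above the base.
Overturning moment M_o = P_a × H/3 = 226.6 × 3.200 = 725.1.
Resisting moment M_r = W × 2.99 = 873.2 × 2.99 = 2611.
FS_overturning = M_r/M_o = 2611/725.1 = 3.601.

3.60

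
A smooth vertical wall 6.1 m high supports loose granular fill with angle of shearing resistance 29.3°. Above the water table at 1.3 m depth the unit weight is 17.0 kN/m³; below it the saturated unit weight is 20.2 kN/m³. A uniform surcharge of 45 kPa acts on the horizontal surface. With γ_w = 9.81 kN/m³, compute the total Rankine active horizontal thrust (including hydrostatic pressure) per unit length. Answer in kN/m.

289 kN/m

K_a = tan²(45° − φ/2) = 0.3428.
γ' = 20.2 − 9.81 = 10.39 kN/m³. h₂ = H − d_w = 4.8 m.
σ'_h: at surface K_a·q = 15.43; at WT K_a(q+γd_w) = 23.00; at base K_a(q+γd_w+γ'h₂) = 40.10 kPa.
P₁ = ½(15.43+23.00)×1.3 = 24.98; P₂ = ½(23.00+40.10)×4.8 = 151.5; P_w = ½γ_w h₂² = 113.0.
Total = 24.98+151.5+113.0 = 289.4 kN/m.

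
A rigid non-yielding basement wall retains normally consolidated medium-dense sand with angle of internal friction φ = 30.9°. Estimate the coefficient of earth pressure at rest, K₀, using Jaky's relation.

0.486

K₀ = 1 − sin φ' = 1 − sin 30.9° = 0.4865.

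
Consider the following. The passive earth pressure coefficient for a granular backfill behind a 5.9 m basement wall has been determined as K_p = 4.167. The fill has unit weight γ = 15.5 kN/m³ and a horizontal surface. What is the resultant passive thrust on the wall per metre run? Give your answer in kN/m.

1120 kN/m

P = ½ K_p γ H² = 0.5 × 4.167 × 15.5 × 5.9² = 1124 kN/m.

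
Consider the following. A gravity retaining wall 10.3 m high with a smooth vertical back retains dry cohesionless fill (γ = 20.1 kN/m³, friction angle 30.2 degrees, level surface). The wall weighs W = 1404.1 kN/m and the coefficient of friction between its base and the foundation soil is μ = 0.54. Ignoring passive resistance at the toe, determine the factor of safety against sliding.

K_a = tan²(45° − 30.2°/2) = 0.3307.
P_a = ½K_aγH² = 0.5×0.3307×20.1×10.3² = 352.5 kN/m, acting at H/3 = 3.433 m above the base.
FS_sliding = μW / P_a = 0.54×1404.1 / 352.5 = 2.151.

2.15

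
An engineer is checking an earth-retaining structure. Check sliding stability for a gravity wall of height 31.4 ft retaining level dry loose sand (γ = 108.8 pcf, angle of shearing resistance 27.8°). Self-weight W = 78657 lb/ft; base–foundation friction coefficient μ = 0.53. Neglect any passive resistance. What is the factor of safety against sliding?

K_a = tan²(45° − 27.8°/2) = 0.3639.
P_a = ½K_aγH² = 0.5×0.3639×108.8×31.4² = 19520 lb/ft, acting at H/3 = 10.47 ft above the base.
FS_sliding = μW / P_a = 0.53×78657 / 19520 = 2.136.

2.14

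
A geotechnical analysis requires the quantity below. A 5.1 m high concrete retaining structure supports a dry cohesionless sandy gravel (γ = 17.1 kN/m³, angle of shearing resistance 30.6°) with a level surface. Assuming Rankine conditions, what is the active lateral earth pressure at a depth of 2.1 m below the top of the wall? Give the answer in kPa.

11.7 kPa

K_a = (1 − sin φ)/(1 + sin φ) = 0.3253.
σ_h = K_a γ z = 0.3253 × 17.1 × 2.1 = 11.68 kPa.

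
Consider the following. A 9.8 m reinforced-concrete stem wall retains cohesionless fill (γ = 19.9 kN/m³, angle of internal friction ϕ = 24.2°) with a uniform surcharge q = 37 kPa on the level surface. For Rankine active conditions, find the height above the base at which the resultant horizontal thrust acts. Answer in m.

3.72 m

K_a = 0.4185.
Triangular part P₁ = ½K_aγH² = 399.9 at H/3 = 3.267 m; rectangular part P₂ = K_a q H = 151.8 at H/2 = 4.900 m.
ȳ = (P₁·3.267 + P₂·4.900)/(P₁+P₂) = 3.716 m.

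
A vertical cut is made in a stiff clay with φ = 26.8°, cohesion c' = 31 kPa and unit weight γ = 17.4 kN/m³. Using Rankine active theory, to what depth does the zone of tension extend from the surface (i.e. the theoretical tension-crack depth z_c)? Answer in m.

K_a = tan²(45° − 26.8°/2) = 0.3785; √K_a = 0.6152.
The active pressure is zero where K_a γ z = 2c√K_a, so z_c = 2c/(γ√K_a) = 2×31/(17.4×0.6152) = 5.792 m.

5.79 m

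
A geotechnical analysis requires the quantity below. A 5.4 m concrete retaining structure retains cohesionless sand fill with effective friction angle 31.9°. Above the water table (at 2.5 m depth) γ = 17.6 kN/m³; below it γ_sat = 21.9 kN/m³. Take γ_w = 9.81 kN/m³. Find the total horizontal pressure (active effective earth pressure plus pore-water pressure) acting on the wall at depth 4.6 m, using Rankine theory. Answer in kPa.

42.0 kPa

K_a = (1 − sin φ)/(1 + sin φ) = 0.3085.
γ' = 21.9 − 9.81 = 12.09 kN/m³.
Effective vertical stress at 4.6 m: σ'_v = 17.6×2.5 + 12.09×2.10 = 69.39 kPa.
σ'_h = K_a σ'_v = 0.3085 × 69.39 = 21.41 kPa; u = γ_w × 2.10 = 20.60 kPa.
Total σ_h = 21.41 + 20.60 = 42.01 kPa.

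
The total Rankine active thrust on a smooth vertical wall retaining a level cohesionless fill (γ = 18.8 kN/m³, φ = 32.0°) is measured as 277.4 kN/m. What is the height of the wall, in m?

9.80 m

K_a = 0.3073. P_a = ½ K_a γ H² ⇒ H = √(2P_a/(K_a γ)).
H = √(2×277.4/(0.3073×18.8)) = 9.800 m.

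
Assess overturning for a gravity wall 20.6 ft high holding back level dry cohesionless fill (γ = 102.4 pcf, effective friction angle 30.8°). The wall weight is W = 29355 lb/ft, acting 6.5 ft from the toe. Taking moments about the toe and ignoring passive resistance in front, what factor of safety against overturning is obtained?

3.96

K_a = tan²(45° − 30.8°/2) = 0.3227.
P_a = ½K_aγH² = 0.5×0.3227×102.4×20.6² = 7012 lb/ft, acting at H/3 = 6.867 ft above the base.
Overturning moment M_o = P_a × H/3 = 7012 × 6.867 = 48150.
Resisting moment M_r = W × 6.5 = 29355 × 6.5 = 190800.
FS_overturning = M_r/M_o = 190800/48150 = 3.963.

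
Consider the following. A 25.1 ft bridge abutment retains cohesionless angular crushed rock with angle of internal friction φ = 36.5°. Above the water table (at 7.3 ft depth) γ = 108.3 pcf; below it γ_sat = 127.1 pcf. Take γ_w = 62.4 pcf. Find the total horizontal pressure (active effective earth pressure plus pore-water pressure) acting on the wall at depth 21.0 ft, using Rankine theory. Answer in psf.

K_a = (1 − sin φ)/(1 + sin φ) = 0.2541.
γ' = 127.1 − 62.4 = 64.70 pcf.
Effective vertical stress at 21.0 ft: σ'_v = 108.3×7.3 + 64.70×13.7 = 1677 psf.
σ'_h = K_a σ'_v = 0.2541 × 1677 = 426.0 psf; u = γ_w × 13.7 = 854.9 psf.
Total σ_h = 426.0 + 854.9 = 1281 psf.

1280 psf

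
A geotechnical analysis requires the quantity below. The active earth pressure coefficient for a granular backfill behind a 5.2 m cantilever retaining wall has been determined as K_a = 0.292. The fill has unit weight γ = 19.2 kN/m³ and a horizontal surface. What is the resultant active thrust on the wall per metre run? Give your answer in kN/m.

75.8 kN/m

P = ½ K_a γ H² = 0.5 × 0.292 × 19.2 × 5.2² = 75.80 kN/m.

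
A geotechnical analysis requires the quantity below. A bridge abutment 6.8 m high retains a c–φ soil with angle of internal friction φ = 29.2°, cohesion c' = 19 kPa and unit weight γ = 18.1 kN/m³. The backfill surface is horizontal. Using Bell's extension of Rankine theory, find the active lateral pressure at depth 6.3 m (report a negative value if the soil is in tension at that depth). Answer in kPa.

K_a = (1 − sin φ)/(1 + sin φ) = 0.3442.
σ_a = K_a γ z − 2c√K_a = 0.3442×18.1×6.3 − 2×19×0.5867 = 16.96 kPa.

17.0 kPa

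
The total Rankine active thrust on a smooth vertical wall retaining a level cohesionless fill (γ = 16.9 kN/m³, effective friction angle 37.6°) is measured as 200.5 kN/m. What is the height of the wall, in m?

9.90 m

K_a = 0.2421. P_a = ½ K_a γ H² ⇒ H = √(2P_a/(K_a γ)).
H = √(2×200.5/(0.2421×16.9)) = 9.899 m.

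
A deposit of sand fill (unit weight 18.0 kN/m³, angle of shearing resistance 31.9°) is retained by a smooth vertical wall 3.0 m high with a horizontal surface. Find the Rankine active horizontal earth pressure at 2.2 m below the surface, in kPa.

12.2 kPa

K_a = (1 − sin φ)/(1 + sin φ) = 0.3085.
σ_h = K_a γ z = 0.3085 × 18.0 × 2.2 = 12.22 kPa.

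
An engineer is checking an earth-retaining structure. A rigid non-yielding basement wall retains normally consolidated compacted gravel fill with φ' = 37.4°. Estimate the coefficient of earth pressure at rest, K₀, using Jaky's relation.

0.393

K₀ = 1 − sin φ' = 1 − sin 37.4° = 0.3926.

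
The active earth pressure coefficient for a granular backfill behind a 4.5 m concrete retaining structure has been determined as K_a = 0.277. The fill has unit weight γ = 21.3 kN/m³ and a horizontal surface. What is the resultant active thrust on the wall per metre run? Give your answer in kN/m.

59.7 kN/m

P = ½ K_a γ H² = 0.5 × 0.277 × 21.3 × 4.5² = 59.74 kN/m.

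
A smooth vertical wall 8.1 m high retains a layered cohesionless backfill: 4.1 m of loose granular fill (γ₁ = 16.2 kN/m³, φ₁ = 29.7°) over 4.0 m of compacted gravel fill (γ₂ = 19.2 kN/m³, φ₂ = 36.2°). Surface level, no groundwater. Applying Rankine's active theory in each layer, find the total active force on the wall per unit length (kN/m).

K_a1 = tan²(45°−29.7°/2) = 0.3374; K_a2 = tan²(45°−36.2°/2) = 0.2574.
Layer 1: σ at base = K_a1 γ₁ h₁ = 22.41 kPa; P₁ = ½×22.41×4.1 = 45.94.
Layer 2: σ_v at top = γ₁h₁ = 66.42; σ_h top = K_a2×66.42 = 17.10; σ_h base = K_a2×(66.42+19.2×4.0) = 36.86.
P₂ = ½(17.10+36.86)×4.0 = 107.9. Total P_a = 45.94+107.9 = 153.9 kN/m.

154 kN/m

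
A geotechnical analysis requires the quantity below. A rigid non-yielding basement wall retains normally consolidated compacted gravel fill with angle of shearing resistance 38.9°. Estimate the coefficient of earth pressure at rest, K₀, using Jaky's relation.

K₀ = 1 − sin φ' = 1 − sin 38.9° = 0.3720.

0.372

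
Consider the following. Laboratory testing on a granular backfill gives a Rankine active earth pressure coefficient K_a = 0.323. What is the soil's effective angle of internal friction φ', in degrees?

K_a = tan²(45° − φ/2) ⇒ 45° − φ/2 = arctan(√0.323) = 29.61°.
φ = 2(45° − 29.61°) = 30.78°.

30.8°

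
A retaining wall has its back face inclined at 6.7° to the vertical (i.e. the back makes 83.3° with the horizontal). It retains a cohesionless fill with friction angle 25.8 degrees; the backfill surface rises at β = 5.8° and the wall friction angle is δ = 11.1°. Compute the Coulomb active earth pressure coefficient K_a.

K_a = sin²(α+φ) / [sin²α · sin(α−δ) · (1 + √{sin(φ+δ)sin(φ−β) / (sin(α−δ)sin(α+β))})²].
With α = 83.3°, φ = 25.8°, δ = 11.1°, β = 5.8°: K_a = 0.4433.

0.443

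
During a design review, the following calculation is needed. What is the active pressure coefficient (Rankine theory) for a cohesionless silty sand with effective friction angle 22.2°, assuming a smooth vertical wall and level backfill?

K_a = tan²(45° − φ/2) = tan²(33.90°) = 0.4515.

0.452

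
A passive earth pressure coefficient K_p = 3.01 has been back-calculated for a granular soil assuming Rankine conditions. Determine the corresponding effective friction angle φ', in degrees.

K_p = (1+sin φ)/(1−sin φ) ⇒ sin φ = (K_p − 1)/(K_p + 1) = 0.5012.
φ = arcsin(0.5012) = 30.08°.

30.1°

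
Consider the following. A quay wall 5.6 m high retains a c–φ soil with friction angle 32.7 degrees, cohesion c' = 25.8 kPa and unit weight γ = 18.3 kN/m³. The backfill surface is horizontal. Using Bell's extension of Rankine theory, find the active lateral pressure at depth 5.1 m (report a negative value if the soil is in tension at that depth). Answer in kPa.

-0.333 kPa

K_a = (1 − sin φ)/(1 + sin φ) = 0.2985.
σ_a = K_a γ z − 2c√K_a = 0.2985×18.3×5.1 − 2×25.8×0.5464 = -0.3328 kPa.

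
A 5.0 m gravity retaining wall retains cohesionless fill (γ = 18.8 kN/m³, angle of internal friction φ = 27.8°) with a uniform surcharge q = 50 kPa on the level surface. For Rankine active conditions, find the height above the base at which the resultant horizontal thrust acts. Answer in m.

K_a = 0.3639.
Triangular part P₁ = ½K_aγH² = 85.52 at H/3 = 1.667 m; rectangular part P₂ = K_a q H = 90.97 at H/2 = 2.500 m.
ȳ = (P₁·1.667 + P₂·2.500)/(P₁+P₂) = 2.096 m.

2.10 m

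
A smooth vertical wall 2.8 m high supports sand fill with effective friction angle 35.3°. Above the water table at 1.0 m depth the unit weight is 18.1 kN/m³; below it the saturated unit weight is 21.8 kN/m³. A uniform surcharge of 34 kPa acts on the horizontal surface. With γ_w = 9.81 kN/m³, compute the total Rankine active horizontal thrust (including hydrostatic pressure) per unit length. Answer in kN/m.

K_a = tan²(45° − φ/2) = 0.2675.
γ' = 21.8 − 9.81 = 11.99 kN/m³. h₂ = H − d_w = 1.8 m.
σ'_h: at surface K_a·q = 9.096; at WT K_a(q+γd_w) = 13.94; at base K_a(q+γd_w+γ'h₂) = 19.71 kPa.
P₁ = ½(9.096+13.94)×1.0 = 11.52; P₂ = ½(13.94+19.71)×1.8 = 30.29; P_w = ½γ_w h₂² = 15.89.
Total = 11.52+30.29+15.89 = 57.70 kN/m.

57.7 kN/m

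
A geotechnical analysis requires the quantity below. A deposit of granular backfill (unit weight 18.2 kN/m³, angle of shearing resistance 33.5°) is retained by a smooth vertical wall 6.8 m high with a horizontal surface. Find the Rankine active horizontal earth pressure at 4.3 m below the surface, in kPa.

K_a = (1 − sin φ)/(1 + sin φ) = 0.2887.
σ_h = K_a γ z = 0.2887 × 18.2 × 4.3 = 22.59 kPa.

22.6 kPa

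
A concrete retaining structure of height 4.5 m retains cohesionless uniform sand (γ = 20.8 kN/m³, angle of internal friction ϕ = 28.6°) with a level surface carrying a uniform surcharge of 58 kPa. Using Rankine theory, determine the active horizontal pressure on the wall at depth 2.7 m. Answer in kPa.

K_a = (1 − sin φ)/(1 + sin φ) = 0.3525.
σ_v = γz + q = 20.8 × 2.7 + 58 = 114.2 kPa.
σ_h = K_a σ_v = 0.3525 × 114.2 = 40.25 kPa.

40.2 kPa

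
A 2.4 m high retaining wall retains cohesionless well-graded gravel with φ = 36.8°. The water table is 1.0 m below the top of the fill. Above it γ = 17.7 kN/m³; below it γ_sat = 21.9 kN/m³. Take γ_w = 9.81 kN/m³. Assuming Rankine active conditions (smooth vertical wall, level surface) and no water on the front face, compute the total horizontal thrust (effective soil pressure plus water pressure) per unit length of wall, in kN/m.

K_a = tan²(45° − φ/2) = 0.2508.
γ' = 21.9 − 9.81 = 12.09 kN/m³. Depth below WT = 1.4 m.
σ'_h at WT = K_a γ d_w = 4.439 kPa; at base = 4.439 + K_a γ' × 1.4 = 8.683 kPa.
P₁ (0–1.0 m) = ½×4.439×1.0 = 2.219. P₂ (1.0–2.4 m) = ½(4.439+8.683)×1.4 = 9.185.
P_w = ½ γ_w h₂² = 0.5×9.81×1.4² = 9.614. Total = 2.219+9.185+9.614 = 21.02 kN/m.

21.0 kN/m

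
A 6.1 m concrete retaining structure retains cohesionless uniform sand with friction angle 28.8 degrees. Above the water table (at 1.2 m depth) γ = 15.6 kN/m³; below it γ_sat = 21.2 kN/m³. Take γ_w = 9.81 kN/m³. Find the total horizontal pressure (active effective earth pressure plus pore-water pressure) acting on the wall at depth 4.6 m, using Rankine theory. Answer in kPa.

K_a = (1 − sin φ)/(1 + sin φ) = 0.3498.
γ' = 21.2 − 9.81 = 11.39 kN/m³.
Effective vertical stress at 4.6 m: σ'_v = 15.6×1.2 + 11.39×3.40 = 57.45 kPa.
σ'_h = K_a σ'_v = 0.3498 × 57.45 = 20.09 kPa; u = γ_w × 3.40 = 33.35 kPa.
Total σ_h = 20.09 + 33.35 = 53.45 kPa.

53.4 kPa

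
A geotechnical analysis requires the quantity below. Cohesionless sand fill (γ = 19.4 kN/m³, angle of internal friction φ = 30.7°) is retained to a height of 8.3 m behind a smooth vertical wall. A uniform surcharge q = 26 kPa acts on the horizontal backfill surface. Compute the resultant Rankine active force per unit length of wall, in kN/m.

K_a = tan²(45° − φ/2) = 0.3240.
Soil triangle: ½ K_a γ H² = 0.5×0.3240×19.4×8.3² = 216.5 kN/m.
Surcharge rectangle: K_a q H = 0.3240×26×8.3 = 69.93 kN/m.
Total = 216.5 + 69.93 = 286.5 kN/m.

286 kN/m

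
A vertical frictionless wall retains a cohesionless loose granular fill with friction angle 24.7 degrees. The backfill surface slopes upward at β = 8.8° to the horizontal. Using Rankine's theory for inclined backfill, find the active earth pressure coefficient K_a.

K_a = cos β · (cos β − √(cos²β − cos²φ)) / (cos β + √(cos²β − cos²φ)).
cos β = 0.9882, cos φ = 0.9085, √(cos²β − cos²φ) = 0.3889.
K_a = 0.9882 × (0.9882 − 0.3889)/(0.9882 + 0.3889) = 0.4301.

0.430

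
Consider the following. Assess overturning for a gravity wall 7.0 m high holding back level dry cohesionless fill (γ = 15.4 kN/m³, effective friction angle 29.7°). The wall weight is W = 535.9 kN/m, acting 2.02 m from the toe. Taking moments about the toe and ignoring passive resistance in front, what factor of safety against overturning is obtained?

3.64

K_a = tan²(45° − 29.7°/2) = 0.3374.
P_a = ½K_aγH² = 0.5×0.3374×15.4×7.0² = 127.3 kN/m, acting at H/3 = 2.333 m above the base.
Overturning moment M_o = P_a × H/3 = 127.3 × 2.333 = 297.0.
Resisting moment M_r = W × 2.02 = 535.9 × 2.02 = 1083.
FS_overturning = M_r/M_o = 1083/297.0 = 3.645.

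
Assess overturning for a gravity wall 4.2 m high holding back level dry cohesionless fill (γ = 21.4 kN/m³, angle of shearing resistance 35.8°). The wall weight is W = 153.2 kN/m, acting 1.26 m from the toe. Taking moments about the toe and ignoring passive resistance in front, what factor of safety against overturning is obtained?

2.79

K_a = tan²(45° − 35.8°/2) = 0.2619.
P_a = ½K_aγH² = 0.5×0.2619×21.4×4.2² = 49.43 kN/m, acting at H/3 = 1.400 m above the base.
Overturning moment M_o = P_a × H/3 = 49.43 × 1.400 = 69.20.
Resisting moment M_r = W × 1.26 = 153.2 × 1.26 = 193.0.
FS_overturning = M_r/M_o = 193.0/69.20 = 2.790.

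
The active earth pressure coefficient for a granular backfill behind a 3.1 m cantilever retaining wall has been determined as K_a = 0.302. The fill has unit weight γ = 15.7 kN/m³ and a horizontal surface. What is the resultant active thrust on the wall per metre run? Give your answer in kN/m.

P = ½ K_a γ H² = 0.5 × 0.302 × 15.7 × 3.1² = 22.78 kN/m.

22.8 kN/m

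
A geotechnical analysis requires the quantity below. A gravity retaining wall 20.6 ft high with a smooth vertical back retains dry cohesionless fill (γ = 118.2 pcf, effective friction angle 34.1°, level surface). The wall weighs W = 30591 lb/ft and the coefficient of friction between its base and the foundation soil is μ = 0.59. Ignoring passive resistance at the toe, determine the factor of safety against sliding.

K_a = tan²(45° − 34.1°/2) = 0.2815.
P_a = ½K_aγH² = 0.5×0.2815×118.2×20.6² = 7061 lb/ft, acting at H/3 = 6.867 ft above the base.
FS_sliding = μW / P_a = 0.59×30591 / 7061 = 2.556.

2.56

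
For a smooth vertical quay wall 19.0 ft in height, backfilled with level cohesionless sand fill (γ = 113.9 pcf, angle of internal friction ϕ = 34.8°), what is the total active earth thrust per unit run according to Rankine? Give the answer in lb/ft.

5620 lb/ft

K_a = tan²(45° − φ/2) = 0.2733.
P_a = ½ K_a γ H² = 0.5 × 0.2733 × 113.9 × 19.0² = 5619 lb/ft.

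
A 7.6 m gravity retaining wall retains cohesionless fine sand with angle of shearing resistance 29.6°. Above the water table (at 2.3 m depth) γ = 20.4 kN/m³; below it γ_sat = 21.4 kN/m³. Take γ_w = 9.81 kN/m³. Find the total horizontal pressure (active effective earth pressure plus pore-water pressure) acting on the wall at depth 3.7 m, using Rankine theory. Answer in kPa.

K_a = (1 − sin φ)/(1 + sin φ) = 0.3387.
γ' = 21.4 − 9.81 = 11.59 kN/m³.
Effective vertical stress at 3.7 m: σ'_v = 20.4×2.3 + 11.59×1.40 = 63.15 kPa.
σ'_h = K_a σ'_v = 0.3387 × 63.15 = 21.39 kPa; u = γ_w × 1.40 = 13.73 kPa.
Total σ_h = 21.39 + 13.73 = 35.12 kPa.

35.1 kPa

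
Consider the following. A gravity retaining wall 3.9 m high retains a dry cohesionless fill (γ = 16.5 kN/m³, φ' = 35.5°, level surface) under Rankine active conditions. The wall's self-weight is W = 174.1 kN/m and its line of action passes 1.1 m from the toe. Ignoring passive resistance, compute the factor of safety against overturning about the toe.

K_a = tan²(45° − 35.5°/2) = 0.2653.
P_a = ½K_aγH² = 0.5×0.2653×16.5×3.9² = 33.29 kN/m, acting at H/3 = 1.300 m above the base.
Overturning moment M_o = P_a × H/3 = 33.29 × 1.300 = 43.27.
Resisting moment M_r = W × 1.1 = 174.1 × 1.1 = 191.5.
FS_overturning = M_r/M_o = 191.5/43.27 = 4.426.

4.43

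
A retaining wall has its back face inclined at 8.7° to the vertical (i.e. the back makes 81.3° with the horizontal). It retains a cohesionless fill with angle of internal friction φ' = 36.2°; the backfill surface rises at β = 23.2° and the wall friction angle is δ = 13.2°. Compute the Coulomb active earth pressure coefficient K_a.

0.421

K_a = sin²(α+φ) / [sin²α · sin(α−δ) · (1 + √{sin(φ+δ)sin(φ−β) / (sin(α−δ)sin(α+β))})²].
With α = 81.3°, φ = 36.2°, δ = 13.2°, β = 23.2°: K_a = 0.4208.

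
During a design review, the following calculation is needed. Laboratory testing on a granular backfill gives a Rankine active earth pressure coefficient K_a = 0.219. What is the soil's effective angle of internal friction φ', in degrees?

39.8°

K_a = tan²(45° − φ/2) ⇒ 45° − φ/2 = arctan(√0.219) = 25.08°.
φ = 2(45° − 25.08°) = 39.84°.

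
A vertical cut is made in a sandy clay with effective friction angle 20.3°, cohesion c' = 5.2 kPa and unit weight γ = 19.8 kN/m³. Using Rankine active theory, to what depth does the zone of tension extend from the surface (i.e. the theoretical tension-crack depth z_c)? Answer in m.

K_a = tan²(45° − 20.3°/2) = 0.4849; √K_a = 0.6963.
The active pressure is zero where K_a γ z = 2c√K_a, so z_c = 2c/(γ√K_a) = 2×5.2/(19.8×0.6963) = 0.7543 m.

0.754 m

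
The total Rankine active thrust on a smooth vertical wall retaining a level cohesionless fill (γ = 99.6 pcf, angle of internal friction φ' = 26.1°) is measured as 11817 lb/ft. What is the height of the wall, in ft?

K_a = 0.3889. P_a = ½ K_a γ H² ⇒ H = √(2P_a/(K_a γ)).
H = √(2×11817/(0.3889×99.6)) = 24.70 ft.

24.7 ft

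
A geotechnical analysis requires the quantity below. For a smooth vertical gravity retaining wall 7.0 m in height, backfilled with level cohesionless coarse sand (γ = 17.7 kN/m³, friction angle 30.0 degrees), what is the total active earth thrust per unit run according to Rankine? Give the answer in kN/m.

145 kN/m

K_a = tan²(45° − φ/2) = 0.3333.
P_a = ½ K_a γ H² = 0.5 × 0.3333 × 17.7 × 7.0² = 144.5 kN/m.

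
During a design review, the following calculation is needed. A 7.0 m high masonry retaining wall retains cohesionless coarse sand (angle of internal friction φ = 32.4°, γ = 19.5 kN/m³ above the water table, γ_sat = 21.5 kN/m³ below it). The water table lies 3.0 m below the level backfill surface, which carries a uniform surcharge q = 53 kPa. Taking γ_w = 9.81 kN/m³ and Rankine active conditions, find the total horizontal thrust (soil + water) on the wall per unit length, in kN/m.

K_a = tan²(45° − φ/2) = 0.3022.
γ' = 21.5 − 9.81 = 11.69 kN/m³. h₂ = H − d_w = 4.0 m.
σ'_h: at surface K_a·q = 16.02; at WT K_a(q+γd_w) = 33.70; at base K_a(q+γd_w+γ'h₂) = 47.83 kPa.
P₁ = ½(16.02+33.70)×3.0 = 74.58; P₂ = ½(33.70+47.83)×4.0 = 163.1; P_w = ½γ_w h₂² = 78.48.
Total = 74.58+163.1+78.48 = 316.1 kN/m.

316 kN/m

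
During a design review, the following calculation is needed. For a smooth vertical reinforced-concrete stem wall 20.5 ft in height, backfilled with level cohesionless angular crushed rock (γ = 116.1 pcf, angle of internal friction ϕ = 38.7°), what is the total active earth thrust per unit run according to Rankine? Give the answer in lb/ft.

K_a = tan²(45° − φ/2) = 0.2306.
P_a = ½ K_a γ H² = 0.5 × 0.2306 × 116.1 × 20.5² = 5625 lb/ft.

5630 lb/ft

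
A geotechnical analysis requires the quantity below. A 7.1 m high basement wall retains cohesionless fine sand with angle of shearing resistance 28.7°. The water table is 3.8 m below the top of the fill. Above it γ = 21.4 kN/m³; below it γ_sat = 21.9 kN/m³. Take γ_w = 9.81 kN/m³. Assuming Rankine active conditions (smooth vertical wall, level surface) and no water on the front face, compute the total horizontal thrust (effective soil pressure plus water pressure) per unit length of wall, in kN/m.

225 kN/m

K_a = tan²(45° − φ/2) = 0.3511.
γ' = 21.9 − 9.81 = 12.09 kN/m³. Depth below WT = 3.3 m.
σ'_h at WT = K_a γ d_w = 28.56 kPa; at base = 28.56 + K_a γ' × 3.3 = 42.57 kPa.
P₁ (0–3.8 m) = ½×28.56×3.8 = 54.26. P₂ (3.8–7.1 m) = ½(28.56+42.57)×3.3 = 117.3.
P_w = ½ γ_w h₂² = 0.5×9.81×3.3² = 53.42. Total = 54.26+117.3+53.42 = 225.0 kN/m.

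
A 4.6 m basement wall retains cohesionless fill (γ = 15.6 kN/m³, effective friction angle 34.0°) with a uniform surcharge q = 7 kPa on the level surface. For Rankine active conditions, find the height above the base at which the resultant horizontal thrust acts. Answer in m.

1.66 m

K_a = 0.2827.
Triangular part P₁ = ½K_aγH² = 46.66 at H/3 = 1.533 m; rectangular part P₂ = K_a q H = 9.103 at H/2 = 2.300 m.
ȳ = (P₁·1.533 + P₂·2.300)/(P₁+P₂) = 1.658 m.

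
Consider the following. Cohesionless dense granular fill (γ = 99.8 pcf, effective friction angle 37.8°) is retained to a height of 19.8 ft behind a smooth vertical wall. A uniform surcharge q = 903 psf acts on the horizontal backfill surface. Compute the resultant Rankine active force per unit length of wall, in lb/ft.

8990 lb/ft

K_a = tan²(45° − φ/2) = 0.2400.
Soil triangle: ½ K_a γ H² = 0.5×0.2400×99.8×19.8² = 4695 lb/ft.
Surcharge rectangle: K_a q H = 0.2400×903×19.8 = 4291 lb/ft.
Total = 4695 + 4291 = 8986 lb/ft.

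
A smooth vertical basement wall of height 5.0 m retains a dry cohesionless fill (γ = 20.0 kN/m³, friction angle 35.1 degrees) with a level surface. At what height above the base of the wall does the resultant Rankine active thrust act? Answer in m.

K_a = 0.2698.
The pressure distribution is triangular, so the resultant acts at H/3 above the base = 5.0/3 = 1.667 m.

1.67 m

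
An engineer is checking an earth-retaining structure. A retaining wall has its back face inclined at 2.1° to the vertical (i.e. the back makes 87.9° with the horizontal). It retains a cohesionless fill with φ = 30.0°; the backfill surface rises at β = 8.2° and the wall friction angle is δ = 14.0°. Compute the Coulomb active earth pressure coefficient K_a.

K_a = sin²(α+φ) / [sin²α · sin(α−δ) · (1 + √{sin(φ+δ)sin(φ−β) / (sin(α−δ)sin(α+β))})²].
With α = 87.9°, φ = 30.0°, δ = 14.0°, β = 8.2°: K_a = 0.3525.

0.352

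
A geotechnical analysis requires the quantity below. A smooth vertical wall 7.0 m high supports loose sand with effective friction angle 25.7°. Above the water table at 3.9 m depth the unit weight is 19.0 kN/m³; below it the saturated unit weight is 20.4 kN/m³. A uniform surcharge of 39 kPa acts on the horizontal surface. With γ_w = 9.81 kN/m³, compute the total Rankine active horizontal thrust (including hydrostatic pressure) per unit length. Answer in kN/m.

K_a = tan²(45° − φ/2) = 0.3950.
γ' = 20.4 − 9.81 = 10.59 kN/m³. h₂ = H − d_w = 3.1 m.
σ'_h: at surface K_a·q = 15.41; at WT K_a(q+γd_w) = 44.68; at base K_a(q+γd_w+γ'h₂) = 57.65 kPa.
P₁ = ½(15.41+44.68)×3.9 = 117.2; P₂ = ½(44.68+57.65)×3.1 = 158.6; P_w = ½γ_w h₂² = 47.14.
Total = 117.2+158.6+47.14 = 322.9 kN/m.

323 kN/m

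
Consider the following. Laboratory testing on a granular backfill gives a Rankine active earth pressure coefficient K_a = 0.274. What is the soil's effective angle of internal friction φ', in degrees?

K_a = tan²(45° − φ/2) ⇒ 45° − φ/2 = arctan(√0.274) = 27.63°.
φ = 2(45° − 27.63°) = 34.74°.

34.7°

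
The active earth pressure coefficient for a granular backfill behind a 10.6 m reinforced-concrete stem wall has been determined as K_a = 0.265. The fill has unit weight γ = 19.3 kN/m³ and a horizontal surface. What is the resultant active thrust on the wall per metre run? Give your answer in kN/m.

P = ½ K_a γ H² = 0.5 × 0.265 × 19.3 × 10.6² = 287.3 kN/m.

287 kN/m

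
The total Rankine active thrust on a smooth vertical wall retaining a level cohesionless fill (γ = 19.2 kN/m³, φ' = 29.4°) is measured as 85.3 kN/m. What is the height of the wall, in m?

K_a = 0.3415. P_a = ½ K_a γ H² ⇒ H = √(2P_a/(K_a γ)).
H = √(2×85.3/(0.3415×19.2)) = 5.101 m.

5.10 m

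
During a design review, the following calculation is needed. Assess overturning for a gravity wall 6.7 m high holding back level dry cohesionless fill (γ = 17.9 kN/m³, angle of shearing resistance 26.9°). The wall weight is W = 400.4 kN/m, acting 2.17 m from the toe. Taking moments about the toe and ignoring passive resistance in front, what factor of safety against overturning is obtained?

K_a = tan²(45° − 26.9°/2) = 0.3770.
P_a = ½K_aγH² = 0.5×0.3770×17.9×6.7² = 151.5 kN/m, acting at H/3 = 2.233 m above the base.
Overturning moment M_o = P_a × H/3 = 151.5 × 2.233 = 338.3.
Resisting moment M_r = W × 2.17 = 400.4 × 2.17 = 868.9.
FS_overturning = M_r/M_o = 868.9/338.3 = 2.569.

2.57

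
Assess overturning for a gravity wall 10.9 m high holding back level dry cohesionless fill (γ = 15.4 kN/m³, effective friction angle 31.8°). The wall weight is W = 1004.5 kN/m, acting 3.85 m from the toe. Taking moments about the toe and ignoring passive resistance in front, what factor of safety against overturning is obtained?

3.76

K_a = tan²(45° − 31.8°/2) = 0.3098.
P_a = ½K_aγH² = 0.5×0.3098×15.4×10.9² = 283.4 kN/m, acting at H/3 = 3.633 m above the base.
Overturning moment M_o = P_a × H/3 = 283.4 × 3.633 = 1030.
Resisting moment M_r = W × 3.85 = 1004.5 × 3.85 = 3867.
FS_overturning = M_r/M_o = 3867/1030 = 3.756.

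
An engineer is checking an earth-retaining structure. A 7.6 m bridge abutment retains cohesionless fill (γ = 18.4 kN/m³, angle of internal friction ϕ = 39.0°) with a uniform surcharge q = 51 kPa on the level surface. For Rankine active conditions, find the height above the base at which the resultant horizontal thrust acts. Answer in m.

3.07 m

K_a = 0.2275.
Triangular part P₁ = ½K_aγH² = 120.9 at H/3 = 2.533 m; rectangular part P₂ = K_a q H = 88.18 at H/2 = 3.800 m.
ȳ = (P₁·2.533 + P₂·3.800)/(P₁+P₂) = 3.068 m.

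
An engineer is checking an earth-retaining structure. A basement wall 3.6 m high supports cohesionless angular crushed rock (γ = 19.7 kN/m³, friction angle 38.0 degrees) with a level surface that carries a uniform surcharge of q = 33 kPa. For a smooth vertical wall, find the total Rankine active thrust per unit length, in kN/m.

K_a = tan²(45° − φ/2) = 0.2379.
Soil triangle: ½ K_a γ H² = 0.5×0.2379×19.7×3.6² = 30.37 kN/m.
Surcharge rectangle: K_a q H = 0.2379×33×3.6 = 28.26 kN/m.
Total = 30.37 + 28.26 = 58.63 kN/m.

58.6 kN/m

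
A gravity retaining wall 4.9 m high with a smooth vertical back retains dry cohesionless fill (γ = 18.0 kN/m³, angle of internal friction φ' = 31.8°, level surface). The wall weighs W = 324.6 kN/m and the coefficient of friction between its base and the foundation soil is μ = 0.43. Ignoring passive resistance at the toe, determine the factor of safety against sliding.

2.09

K_a = tan²(45° − 31.8°/2) = 0.3098.
P_a = ½K_aγH² = 0.5×0.3098×18.0×4.9² = 66.94 kN/m, acting at H/3 = 1.633 m above the base.
FS_sliding = μW / P_a = 0.43×324.6 / 66.94 = 2.085.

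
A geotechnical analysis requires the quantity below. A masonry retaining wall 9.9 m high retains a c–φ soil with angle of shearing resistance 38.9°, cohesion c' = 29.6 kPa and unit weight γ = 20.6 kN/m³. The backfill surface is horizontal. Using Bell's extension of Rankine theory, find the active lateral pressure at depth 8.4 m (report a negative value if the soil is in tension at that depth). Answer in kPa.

11.2 kPa

K_a = (1 − sin φ)/(1 + sin φ) = 0.2285.
σ_a = K_a γ z − 2c√K_a = 0.2285×20.6×8.4 − 2×29.6×0.4780 = 11.24 kPa.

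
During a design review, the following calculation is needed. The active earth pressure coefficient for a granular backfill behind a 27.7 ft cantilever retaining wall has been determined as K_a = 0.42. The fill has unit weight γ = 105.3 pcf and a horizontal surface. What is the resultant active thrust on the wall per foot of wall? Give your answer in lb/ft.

P = ½ K_a γ H² = 0.5 × 0.42 × 105.3 × 27.7² = 16970 lb/ft.

17000 lb/ft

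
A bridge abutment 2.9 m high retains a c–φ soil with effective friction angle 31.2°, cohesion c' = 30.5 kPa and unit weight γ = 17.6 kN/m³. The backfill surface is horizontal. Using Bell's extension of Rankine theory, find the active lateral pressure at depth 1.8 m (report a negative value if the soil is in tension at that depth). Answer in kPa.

-24.3 kPa

K_a = (1 − sin φ)/(1 + sin φ) = 0.3175.
σ_a = K_a γ z − 2c√K_a = 0.3175×17.6×1.8 − 2×30.5×0.5635 = -24.31 kPa.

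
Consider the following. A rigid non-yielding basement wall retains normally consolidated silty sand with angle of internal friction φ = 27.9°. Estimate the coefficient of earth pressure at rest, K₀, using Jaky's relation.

0.532

K₀ = 1 − sin φ' = 1 − sin 27.9° = 0.5321.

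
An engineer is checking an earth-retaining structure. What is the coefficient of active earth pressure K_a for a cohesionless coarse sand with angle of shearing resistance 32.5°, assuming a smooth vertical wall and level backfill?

0.301

K_a = (1 − sin φ)/(1 + sin φ) = (1 − sin 32.5°)/(1 + sin 32.5°) = 0.3010.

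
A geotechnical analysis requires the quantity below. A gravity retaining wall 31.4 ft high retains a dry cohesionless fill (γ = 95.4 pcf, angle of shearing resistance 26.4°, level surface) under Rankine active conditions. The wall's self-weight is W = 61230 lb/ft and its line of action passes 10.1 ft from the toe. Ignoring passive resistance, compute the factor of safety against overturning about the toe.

3.27

K_a = tan²(45° − 26.4°/2) = 0.3844.
P_a = ½K_aγH² = 0.5×0.3844×95.4×31.4² = 18080 lb/ft, acting at H/3 = 10.47 ft above the base.
Overturning moment M_o = P_a × H/3 = 18080 × 10.47 = 189200.
Resisting moment M_r = W × 10.1 = 61230 × 10.1 = 618400.
FS_overturning = M_r/M_o = 618400/189200 = 3.268.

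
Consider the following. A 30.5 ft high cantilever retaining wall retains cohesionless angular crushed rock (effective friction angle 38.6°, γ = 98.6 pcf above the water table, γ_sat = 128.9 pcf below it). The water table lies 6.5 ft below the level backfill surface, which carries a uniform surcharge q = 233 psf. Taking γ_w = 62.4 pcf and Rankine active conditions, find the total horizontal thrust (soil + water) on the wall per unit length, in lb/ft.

28100 lb/ft

K_a = tan²(45° − φ/2) = 0.2316.
γ' = 128.9 − 62.4 = 66.50 pcf. h₂ = H − d_w = 24.0 ft.
σ'_h: at surface K_a·q = 53.97; at WT K_a(q+γd_w) = 202.4; at base K_a(q+γd_w+γ'h₂) = 572.1 psf.
P₁ = ½(53.97+202.4)×6.5 = 833.2; P₂ = ½(202.4+572.1)×24.0 = 9294; P_w = ½γ_w h₂² = 17970.
Total = 833.2+9294+17970 = 28100 lb/ft.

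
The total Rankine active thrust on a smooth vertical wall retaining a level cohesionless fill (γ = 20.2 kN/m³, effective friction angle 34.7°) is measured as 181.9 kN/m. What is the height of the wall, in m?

8.10 m

K_a = 0.2745. P_a = ½ K_a γ H² ⇒ H = √(2P_a/(K_a γ)).
H = √(2×181.9/(0.2745×20.2)) = 8.100 m.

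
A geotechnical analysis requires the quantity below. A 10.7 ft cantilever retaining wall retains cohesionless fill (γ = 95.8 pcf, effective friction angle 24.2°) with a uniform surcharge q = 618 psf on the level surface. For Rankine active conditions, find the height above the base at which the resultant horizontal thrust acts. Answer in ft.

4.54 ft

K_a = 0.4185.
Triangular part P₁ = ½K_aγH² = 2295 at H/3 = 3.567 ft; rectangular part P₂ = K_a q H = 2767 at H/2 = 5.350 ft.
ȳ = (P₁·3.567 + P₂·5.350)/(P₁+P₂) = 4.542 ft.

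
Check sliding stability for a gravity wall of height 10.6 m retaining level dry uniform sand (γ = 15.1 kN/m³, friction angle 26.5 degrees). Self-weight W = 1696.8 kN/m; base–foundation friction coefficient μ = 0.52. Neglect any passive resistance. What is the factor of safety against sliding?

K_a = tan²(45° − 26.5°/2) = 0.3829.
P_a = ½K_aγH² = 0.5×0.3829×15.1×10.6² = 324.9 kN/m, acting at H/3 = 3.533 m above the base.
FS_sliding = μW / P_a = 0.52×1696.8 / 324.9 = 2.716.

2.72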